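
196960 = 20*9848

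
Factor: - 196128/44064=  - 3^( - 1) * 17^(-1)*227^1 = - 227/51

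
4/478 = 2/239 = 0.01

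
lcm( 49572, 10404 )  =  842724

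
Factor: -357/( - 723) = 119/241 = 7^1*17^1 * 241^( - 1 ) 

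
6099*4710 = 28726290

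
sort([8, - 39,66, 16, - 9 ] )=[ - 39, - 9,  8, 16,66 ]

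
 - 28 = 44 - 72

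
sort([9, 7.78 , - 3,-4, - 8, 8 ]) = [ - 8, - 4, - 3, 7.78, 8, 9]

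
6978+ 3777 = 10755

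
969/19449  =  323/6483=0.05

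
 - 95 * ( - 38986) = 3703670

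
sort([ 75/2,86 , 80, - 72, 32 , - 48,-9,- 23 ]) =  [ - 72, - 48, - 23,-9,  32, 75/2, 80, 86]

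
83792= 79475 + 4317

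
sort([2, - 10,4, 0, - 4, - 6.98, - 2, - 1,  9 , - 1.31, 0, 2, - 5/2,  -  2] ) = [ - 10,- 6.98, - 4 , - 5/2, - 2, -2,-1.31 ,- 1, 0,0,2, 2,  4, 9 ]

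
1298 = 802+496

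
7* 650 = 4550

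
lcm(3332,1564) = 76636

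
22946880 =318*72160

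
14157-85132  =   - 70975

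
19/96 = 19/96 = 0.20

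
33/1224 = 11/408 = 0.03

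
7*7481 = 52367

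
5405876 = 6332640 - 926764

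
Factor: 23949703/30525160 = 2^( - 3) * 5^(  -  1)*107^1*487^(-1) * 1567^( - 1 )*223829^1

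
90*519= 46710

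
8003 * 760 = 6082280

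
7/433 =7/433 = 0.02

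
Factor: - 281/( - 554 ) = 2^( - 1)*277^ ( - 1 )*281^1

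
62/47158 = 31/23579 = 0.00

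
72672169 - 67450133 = 5222036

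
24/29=24/29 = 0.83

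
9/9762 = 3/3254 = 0.00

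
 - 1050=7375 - 8425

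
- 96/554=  - 48/277 = - 0.17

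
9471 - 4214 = 5257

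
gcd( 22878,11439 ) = 11439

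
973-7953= - 6980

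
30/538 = 15/269 = 0.06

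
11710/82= 142 + 33/41 = 142.80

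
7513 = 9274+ - 1761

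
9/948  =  3/316 = 0.01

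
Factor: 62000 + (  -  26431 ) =35569^1  =  35569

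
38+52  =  90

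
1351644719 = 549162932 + 802481787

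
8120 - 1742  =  6378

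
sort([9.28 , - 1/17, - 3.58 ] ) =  [-3.58 , - 1/17,9.28]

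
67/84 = 67/84 = 0.80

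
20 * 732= 14640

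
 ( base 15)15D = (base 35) 8x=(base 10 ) 313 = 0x139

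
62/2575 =62/2575 =0.02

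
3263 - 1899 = 1364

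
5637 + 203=5840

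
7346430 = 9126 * 805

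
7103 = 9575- 2472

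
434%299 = 135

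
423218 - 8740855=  - 8317637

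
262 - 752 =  - 490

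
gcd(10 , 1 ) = 1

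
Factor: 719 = 719^1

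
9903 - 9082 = 821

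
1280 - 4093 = -2813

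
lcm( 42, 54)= 378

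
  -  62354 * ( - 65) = 4053010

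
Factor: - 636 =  - 2^2 *3^1 *53^1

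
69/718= 69/718=0.10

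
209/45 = 209/45= 4.64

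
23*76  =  1748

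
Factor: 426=2^1*3^1*71^1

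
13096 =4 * 3274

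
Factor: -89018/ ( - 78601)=94/83= 2^1*47^1 * 83^( - 1)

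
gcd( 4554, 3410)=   22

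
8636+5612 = 14248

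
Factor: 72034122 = 2^1*3^1  *  191^1*239^1*263^1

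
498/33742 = 249/16871 = 0.01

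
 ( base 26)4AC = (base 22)636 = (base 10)2976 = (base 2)101110100000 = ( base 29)3FI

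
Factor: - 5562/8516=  -2^( - 1)*3^3*103^1* 2129^ (-1) = - 2781/4258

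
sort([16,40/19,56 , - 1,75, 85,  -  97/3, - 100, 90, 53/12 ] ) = [ - 100, - 97/3, - 1, 40/19,  53/12, 16,56,  75,85, 90]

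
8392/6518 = 4196/3259 = 1.29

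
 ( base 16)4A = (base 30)2e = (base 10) 74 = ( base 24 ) 32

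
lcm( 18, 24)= 72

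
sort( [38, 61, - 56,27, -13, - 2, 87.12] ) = [ - 56,- 13 , - 2, 27,  38, 61,87.12]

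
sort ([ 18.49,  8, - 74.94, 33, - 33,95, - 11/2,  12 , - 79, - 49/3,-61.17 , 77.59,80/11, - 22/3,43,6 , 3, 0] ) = [ - 79, - 74.94, - 61.17, - 33,  -  49/3, - 22/3, - 11/2, 0, 3, 6 , 80/11,  8, 12,  18.49, 33,43, 77.59,  95] 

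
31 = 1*31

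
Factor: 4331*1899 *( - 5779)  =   - 3^2 * 61^1 * 71^1 *211^1*5779^1 = -47529784251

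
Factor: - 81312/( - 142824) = 2^2*7^1*11^1*541^(-1) = 308/541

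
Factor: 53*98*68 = 353192 = 2^3*7^2*17^1*53^1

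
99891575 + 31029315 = 130920890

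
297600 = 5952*50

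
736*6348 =4672128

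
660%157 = 32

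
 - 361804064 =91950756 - 453754820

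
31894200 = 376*84825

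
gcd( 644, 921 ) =1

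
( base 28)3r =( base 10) 111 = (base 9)133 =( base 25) 4b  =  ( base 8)157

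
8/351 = 8/351 = 0.02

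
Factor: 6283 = 61^1 * 103^1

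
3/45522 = 1/15174 = 0.00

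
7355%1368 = 515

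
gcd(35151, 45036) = 3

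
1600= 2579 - 979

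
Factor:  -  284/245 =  - 2^2 * 5^( - 1)*7^( - 2 ) *71^1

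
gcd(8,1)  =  1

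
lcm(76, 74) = 2812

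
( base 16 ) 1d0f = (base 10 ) 7439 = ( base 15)230e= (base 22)F83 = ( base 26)b03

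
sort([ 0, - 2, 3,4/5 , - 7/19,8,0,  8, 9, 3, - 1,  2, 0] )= [ - 2, - 1, - 7/19,  0, 0,0 , 4/5,2,3,3,8,  8,9]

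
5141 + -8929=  - 3788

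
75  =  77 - 2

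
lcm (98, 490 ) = 490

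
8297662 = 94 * 88273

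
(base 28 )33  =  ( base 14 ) 63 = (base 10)87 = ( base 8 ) 127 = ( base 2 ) 1010111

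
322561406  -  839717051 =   -  517155645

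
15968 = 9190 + 6778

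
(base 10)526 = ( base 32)ge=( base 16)20E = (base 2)1000001110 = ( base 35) F1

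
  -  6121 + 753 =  - 5368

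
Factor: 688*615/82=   5160 = 2^3*3^1*5^1*43^1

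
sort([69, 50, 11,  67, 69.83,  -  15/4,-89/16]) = [ - 89/16,-15/4, 11, 50, 67 , 69,69.83 ] 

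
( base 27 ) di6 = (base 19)18bd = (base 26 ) EJB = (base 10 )9969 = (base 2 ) 10011011110001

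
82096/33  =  82096/33= 2487.76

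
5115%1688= 51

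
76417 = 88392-11975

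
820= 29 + 791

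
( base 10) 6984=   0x1B48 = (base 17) 172e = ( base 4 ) 1231020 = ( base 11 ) 527A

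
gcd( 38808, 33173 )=49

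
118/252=59/126 = 0.47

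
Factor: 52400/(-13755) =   -  2^4 * 3^( - 1 )*5^1*7^(  -  1 ) = - 80/21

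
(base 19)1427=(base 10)8348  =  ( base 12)49b8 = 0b10000010011100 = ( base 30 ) 988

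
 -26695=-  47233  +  20538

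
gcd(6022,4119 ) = 1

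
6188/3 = 6188/3 = 2062.67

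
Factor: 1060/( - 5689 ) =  - 2^2*5^1*53^1 * 5689^(-1)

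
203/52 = 3 + 47/52= 3.90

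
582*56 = 32592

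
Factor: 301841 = 301841^1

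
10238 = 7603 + 2635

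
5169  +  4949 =10118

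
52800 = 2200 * 24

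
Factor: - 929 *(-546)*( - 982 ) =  - 2^2 * 3^1*7^1 *13^1*491^1*929^1 = - 498103788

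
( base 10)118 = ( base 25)4i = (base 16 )76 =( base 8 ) 166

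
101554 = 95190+6364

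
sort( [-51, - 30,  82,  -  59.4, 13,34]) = [ - 59.4,-51, - 30 , 13, 34,82]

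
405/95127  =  135/31709 =0.00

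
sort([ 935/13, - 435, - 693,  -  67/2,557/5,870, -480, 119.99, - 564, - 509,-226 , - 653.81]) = [- 693, - 653.81,-564, - 509, - 480, - 435,  -  226, - 67/2, 935/13,  557/5,119.99, 870]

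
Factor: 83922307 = 7^1*47^1*255083^1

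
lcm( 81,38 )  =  3078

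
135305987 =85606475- - 49699512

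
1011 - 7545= - 6534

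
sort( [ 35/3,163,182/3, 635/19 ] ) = [ 35/3,635/19, 182/3, 163 ] 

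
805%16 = 5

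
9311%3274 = 2763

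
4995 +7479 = 12474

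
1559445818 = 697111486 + 862334332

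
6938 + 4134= 11072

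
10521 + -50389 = -39868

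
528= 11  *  48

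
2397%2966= 2397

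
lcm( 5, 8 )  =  40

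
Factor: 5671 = 53^1*107^1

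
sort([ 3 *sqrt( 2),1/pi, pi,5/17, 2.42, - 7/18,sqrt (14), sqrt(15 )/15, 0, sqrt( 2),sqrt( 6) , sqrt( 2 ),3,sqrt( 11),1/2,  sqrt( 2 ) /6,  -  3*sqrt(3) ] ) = [ - 3*sqrt( 3), - 7/18,0,  sqrt( 2)/6,sqrt( 15)/15, 5/17,1/pi,1/2,sqrt(2 ), sqrt( 2 ), 2.42,sqrt(6),3,pi, sqrt ( 11),sqrt( 14) , 3  *  sqrt( 2)]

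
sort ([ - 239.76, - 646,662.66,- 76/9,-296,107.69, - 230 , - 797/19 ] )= [ - 646 ,  -  296,  -  239.76 ,  -  230, -797/19, - 76/9,107.69,662.66]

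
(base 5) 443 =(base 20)63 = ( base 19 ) 69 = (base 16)7B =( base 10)123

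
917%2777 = 917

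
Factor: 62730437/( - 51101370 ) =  - 2^( - 1)*3^( - 2)*5^( - 1)*7^2*11^1*181^1*643^1*567793^( - 1)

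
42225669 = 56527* 747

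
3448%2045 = 1403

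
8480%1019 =328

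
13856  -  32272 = -18416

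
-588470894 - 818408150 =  - 1406879044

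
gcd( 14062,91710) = 2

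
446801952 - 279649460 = 167152492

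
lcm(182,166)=15106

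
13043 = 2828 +10215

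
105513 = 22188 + 83325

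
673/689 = 673/689 = 0.98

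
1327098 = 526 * 2523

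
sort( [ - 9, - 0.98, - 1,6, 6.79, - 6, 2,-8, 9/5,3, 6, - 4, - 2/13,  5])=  [-9,-8, - 6, - 4, - 1, - 0.98, - 2/13, 9/5,2, 3,  5, 6 , 6, 6.79]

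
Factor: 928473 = 3^1*7^1*13^1 * 19^1*179^1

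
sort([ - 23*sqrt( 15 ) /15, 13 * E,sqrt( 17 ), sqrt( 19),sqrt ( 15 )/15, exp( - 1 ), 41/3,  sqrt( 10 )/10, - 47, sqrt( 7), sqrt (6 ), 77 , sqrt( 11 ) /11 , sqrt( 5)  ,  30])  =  [-47, - 23 * sqrt( 15 ) /15, sqrt( 15 )/15,  sqrt( 11)/11, sqrt ( 10)/10,exp( - 1 ), sqrt( 5 ), sqrt( 6 ),sqrt( 7), sqrt( 17 ) , sqrt( 19),  41/3,30, 13*E , 77]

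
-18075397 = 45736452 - 63811849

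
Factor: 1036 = 2^2*7^1*37^1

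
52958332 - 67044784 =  - 14086452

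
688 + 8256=8944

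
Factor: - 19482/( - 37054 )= 51/97 = 3^1*17^1 * 97^( - 1)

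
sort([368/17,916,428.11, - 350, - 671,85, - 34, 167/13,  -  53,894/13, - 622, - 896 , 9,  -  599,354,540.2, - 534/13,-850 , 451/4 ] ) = [- 896, -850 , - 671,  -  622,  -  599,-350, - 53,-534/13, - 34,9 , 167/13 , 368/17,894/13 , 85,451/4, 354,  428.11, 540.2,916 ] 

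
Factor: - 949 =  - 13^1*73^1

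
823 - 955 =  - 132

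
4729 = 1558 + 3171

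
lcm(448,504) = 4032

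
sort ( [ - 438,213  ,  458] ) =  [-438,213, 458 ] 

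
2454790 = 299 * 8210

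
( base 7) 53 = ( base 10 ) 38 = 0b100110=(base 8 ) 46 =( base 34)14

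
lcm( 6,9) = 18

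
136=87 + 49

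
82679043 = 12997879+69681164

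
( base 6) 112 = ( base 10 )44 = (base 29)1f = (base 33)1B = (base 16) 2C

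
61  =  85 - 24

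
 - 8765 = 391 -9156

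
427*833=355691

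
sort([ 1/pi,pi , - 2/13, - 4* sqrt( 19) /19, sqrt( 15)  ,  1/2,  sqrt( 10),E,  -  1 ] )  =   [ - 1 ,-4* sqrt(19)/19,  -  2/13,1/pi, 1/2, E,pi,sqrt( 10),sqrt( 15 ) ] 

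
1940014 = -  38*( - 51053)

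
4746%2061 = 624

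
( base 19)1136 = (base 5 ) 213113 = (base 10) 7283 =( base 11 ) 5521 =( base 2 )1110001110011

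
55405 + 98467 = 153872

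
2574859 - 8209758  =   - 5634899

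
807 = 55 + 752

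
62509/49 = 1275 + 34/49=1275.69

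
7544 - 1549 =5995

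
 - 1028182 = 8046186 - 9074368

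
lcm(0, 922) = 0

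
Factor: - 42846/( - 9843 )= 74/17 = 2^1*17^(  -  1)  *  37^1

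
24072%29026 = 24072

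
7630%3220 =1190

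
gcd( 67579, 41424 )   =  1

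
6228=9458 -3230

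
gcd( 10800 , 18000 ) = 3600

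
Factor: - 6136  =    -  2^3*13^1*59^1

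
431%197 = 37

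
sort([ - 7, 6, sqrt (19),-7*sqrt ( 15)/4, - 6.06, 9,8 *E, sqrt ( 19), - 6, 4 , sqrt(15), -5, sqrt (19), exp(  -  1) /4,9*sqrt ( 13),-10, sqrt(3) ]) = [ -10,  -  7, - 7*sqrt( 15 ) /4, - 6.06,  -  6, - 5,exp( - 1)/4, sqrt(3),sqrt(15 ),  4,sqrt(19), sqrt( 19), sqrt(19), 6,9,8*E, 9*sqrt(13) ]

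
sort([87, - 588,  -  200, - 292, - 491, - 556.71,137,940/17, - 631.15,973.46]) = [ - 631.15, - 588, - 556.71, - 491, - 292, - 200,940/17,87, 137,973.46]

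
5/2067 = 5/2067 = 0.00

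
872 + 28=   900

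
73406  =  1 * 73406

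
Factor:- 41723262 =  - 2^1*3^4*7^1 * 36793^1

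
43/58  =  43/58 = 0.74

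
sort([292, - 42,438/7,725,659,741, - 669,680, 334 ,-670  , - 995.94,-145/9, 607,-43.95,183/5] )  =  [  -  995.94 ,-670,-669, - 43.95,-42, - 145/9,183/5,438/7, 292 , 334,607,659,680,725, 741]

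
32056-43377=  - 11321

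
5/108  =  5/108 = 0.05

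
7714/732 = 3857/366 = 10.54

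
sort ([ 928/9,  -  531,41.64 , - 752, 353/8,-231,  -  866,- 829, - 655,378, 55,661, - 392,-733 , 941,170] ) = [-866,-829 , - 752, - 733 , - 655,-531, - 392, - 231, 41.64 , 353/8, 55, 928/9,170,378 , 661,941]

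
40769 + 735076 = 775845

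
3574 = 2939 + 635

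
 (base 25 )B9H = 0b1101111001101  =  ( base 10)7117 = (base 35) 5sc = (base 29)8DC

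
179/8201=179/8201=0.02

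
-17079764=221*(  -  77284)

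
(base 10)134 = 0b10000110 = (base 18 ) 78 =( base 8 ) 206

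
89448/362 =247 + 17/181 = 247.09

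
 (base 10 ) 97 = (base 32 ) 31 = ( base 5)342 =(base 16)61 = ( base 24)41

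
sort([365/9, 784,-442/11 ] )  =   [ - 442/11 , 365/9, 784] 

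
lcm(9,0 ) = 0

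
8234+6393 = 14627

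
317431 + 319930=637361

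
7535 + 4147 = 11682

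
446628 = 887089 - 440461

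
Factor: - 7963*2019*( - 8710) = 2^1*3^1*5^1*13^1*67^1*673^1*7963^1 = 140033256870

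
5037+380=5417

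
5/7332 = 5/7332  =  0.00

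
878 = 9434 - 8556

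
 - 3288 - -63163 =59875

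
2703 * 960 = 2594880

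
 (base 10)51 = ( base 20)2B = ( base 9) 56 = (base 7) 102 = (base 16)33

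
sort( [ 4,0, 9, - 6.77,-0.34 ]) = [-6.77, - 0.34, 0 , 4, 9]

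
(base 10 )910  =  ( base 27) 16j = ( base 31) TB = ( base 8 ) 1616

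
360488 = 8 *45061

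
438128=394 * 1112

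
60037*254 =15249398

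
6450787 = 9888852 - 3438065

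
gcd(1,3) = 1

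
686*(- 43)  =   -29498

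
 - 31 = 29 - 60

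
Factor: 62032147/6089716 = 2^(-2)*31^1* 157^( -1)*9697^( - 1 )*2001037^1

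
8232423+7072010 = 15304433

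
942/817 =1 + 125/817= 1.15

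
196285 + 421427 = 617712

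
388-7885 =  - 7497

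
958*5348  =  5123384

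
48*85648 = 4111104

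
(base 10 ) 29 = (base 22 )17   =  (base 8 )35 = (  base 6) 45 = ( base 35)t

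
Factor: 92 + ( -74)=2^1*3^2 = 18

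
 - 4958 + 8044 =3086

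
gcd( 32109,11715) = 33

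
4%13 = 4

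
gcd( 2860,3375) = 5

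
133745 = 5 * 26749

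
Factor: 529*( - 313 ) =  - 165577 = -  23^2*313^1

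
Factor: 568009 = 13^2*3361^1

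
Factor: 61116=2^2*3^1*11^1*463^1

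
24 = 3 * 8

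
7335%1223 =1220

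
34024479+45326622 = 79351101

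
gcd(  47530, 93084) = 2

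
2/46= 1/23 = 0.04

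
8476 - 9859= - 1383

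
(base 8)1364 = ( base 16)2F4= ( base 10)756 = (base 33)mu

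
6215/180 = 34 + 19/36 = 34.53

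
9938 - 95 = 9843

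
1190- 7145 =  - 5955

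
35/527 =35/527 = 0.07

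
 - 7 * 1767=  - 12369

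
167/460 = 167/460 = 0.36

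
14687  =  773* 19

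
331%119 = 93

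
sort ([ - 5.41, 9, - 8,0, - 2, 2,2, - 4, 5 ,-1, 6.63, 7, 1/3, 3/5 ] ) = [-8, - 5.41, - 4, - 2, - 1,0,1/3, 3/5, 2 , 2,5, 6.63, 7, 9 ]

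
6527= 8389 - 1862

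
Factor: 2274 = 2^1*3^1*379^1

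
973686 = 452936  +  520750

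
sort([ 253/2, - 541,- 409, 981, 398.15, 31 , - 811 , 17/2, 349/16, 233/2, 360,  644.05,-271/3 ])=[ - 811, - 541,- 409, - 271/3,17/2, 349/16, 31, 233/2, 253/2, 360, 398.15,644.05, 981 ]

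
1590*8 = 12720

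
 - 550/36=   -  275/18 = -15.28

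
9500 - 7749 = 1751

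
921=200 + 721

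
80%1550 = 80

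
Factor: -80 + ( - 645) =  - 5^2*29^1 = - 725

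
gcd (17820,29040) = 660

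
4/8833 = 4/8833 = 0.00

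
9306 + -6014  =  3292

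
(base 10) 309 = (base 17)113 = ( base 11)261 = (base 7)621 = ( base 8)465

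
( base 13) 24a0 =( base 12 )3014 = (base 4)1101100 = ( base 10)5200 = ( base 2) 1010001010000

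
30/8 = 3+3/4 = 3.75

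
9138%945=633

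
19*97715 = 1856585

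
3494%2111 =1383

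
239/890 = 239/890 = 0.27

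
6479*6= 38874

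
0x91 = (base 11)122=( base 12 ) 101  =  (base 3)12101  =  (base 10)145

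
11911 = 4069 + 7842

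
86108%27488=3644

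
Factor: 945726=2^1*3^1 * 163^1*967^1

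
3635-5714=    - 2079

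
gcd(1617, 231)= 231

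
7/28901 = 7/28901 = 0.00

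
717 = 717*1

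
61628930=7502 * 8215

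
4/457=4/457 = 0.01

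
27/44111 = 27/44111 = 0.00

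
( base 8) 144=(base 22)4C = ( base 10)100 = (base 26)3M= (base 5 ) 400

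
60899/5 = 12179 + 4/5 = 12179.80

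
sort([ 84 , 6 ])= [ 6, 84] 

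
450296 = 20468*22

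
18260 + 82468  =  100728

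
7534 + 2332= 9866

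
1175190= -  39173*( - 30) 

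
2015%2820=2015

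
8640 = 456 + 8184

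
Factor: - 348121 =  - 337^1 * 1033^1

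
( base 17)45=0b1001001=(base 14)53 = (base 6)201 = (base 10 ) 73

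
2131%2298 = 2131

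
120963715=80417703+40546012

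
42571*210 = 8939910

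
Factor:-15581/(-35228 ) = 2^( - 2) * 8807^( - 1)*15581^1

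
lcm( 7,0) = 0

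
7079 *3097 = 21923663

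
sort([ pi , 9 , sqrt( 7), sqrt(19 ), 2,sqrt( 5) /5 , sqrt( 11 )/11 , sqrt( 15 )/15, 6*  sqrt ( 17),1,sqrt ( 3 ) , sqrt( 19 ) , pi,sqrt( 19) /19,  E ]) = [sqrt (19)/19, sqrt( 15)/15 , sqrt( 11) /11,sqrt( 5)/5, 1 , sqrt( 3), 2 , sqrt( 7) , E, pi,pi , sqrt( 19 ),sqrt( 19),9,6*sqrt (17)]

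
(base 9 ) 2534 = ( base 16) 766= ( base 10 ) 1894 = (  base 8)3546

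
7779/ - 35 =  - 7779/35 = - 222.26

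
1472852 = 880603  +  592249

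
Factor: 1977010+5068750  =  2^7*5^1*101^1*109^1=   7045760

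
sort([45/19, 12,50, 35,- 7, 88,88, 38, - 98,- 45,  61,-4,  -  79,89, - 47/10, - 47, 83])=[-98 ,-79, - 47,-45, - 7, - 47/10 , - 4,45/19,12,35,38, 50, 61,  83,88, 88, 89]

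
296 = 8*37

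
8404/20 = 420+1/5 = 420.20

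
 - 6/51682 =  - 1 + 25838/25841 = - 0.00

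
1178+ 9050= 10228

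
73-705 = -632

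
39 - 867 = -828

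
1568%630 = 308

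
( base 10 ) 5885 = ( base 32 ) 5NT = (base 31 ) 63q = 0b1011011111101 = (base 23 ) B2K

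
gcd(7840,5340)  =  20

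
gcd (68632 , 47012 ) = 92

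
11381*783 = 8911323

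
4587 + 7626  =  12213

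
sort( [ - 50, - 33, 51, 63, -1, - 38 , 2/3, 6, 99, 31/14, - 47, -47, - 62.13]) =[ - 62.13, - 50, - 47 , - 47, - 38,-33, - 1, 2/3, 31/14,6, 51, 63, 99]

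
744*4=2976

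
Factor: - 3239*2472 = -8006808 = - 2^3*3^1*41^1 * 79^1*103^1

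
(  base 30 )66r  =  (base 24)9HF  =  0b1010111100111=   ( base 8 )12747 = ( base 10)5607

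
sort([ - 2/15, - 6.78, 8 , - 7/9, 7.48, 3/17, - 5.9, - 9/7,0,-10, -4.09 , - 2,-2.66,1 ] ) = [  -  10, - 6.78,-5.9, - 4.09, - 2.66, - 2, - 9/7, - 7/9 , - 2/15,  0, 3/17 , 1,7.48, 8] 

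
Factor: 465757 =109^1  *  4273^1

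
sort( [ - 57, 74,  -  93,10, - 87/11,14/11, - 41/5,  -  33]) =[ - 93 , - 57,-33,- 41/5  , - 87/11, 14/11, 10,74]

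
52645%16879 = 2008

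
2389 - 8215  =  -5826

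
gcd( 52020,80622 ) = 18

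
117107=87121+29986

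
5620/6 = 936 + 2/3 = 936.67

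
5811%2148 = 1515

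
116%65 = 51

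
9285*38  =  352830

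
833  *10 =8330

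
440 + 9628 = 10068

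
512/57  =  8 + 56/57=8.98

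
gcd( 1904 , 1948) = 4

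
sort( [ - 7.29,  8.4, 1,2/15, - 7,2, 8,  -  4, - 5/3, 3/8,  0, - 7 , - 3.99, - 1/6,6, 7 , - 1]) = [ - 7.29,-7, - 7 , -4, - 3.99, - 5/3, -1,  -  1/6,0, 2/15,3/8 , 1,  2  ,  6, 7, 8,8.4 ] 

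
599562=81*7402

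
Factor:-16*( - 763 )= 12208 =2^4*7^1*109^1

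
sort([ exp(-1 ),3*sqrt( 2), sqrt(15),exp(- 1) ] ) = [ exp(-1),exp( - 1), sqrt(15),3 * sqrt( 2 ) ] 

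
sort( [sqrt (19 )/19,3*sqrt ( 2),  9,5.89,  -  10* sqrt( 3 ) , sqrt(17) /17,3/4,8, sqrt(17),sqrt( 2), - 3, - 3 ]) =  [ - 10*sqrt(3), - 3 , - 3,sqrt ( 19)/19 , sqrt(17 )/17,3/4, sqrt( 2),sqrt(17 ),3*sqrt(2)  ,  5.89,8,  9 ] 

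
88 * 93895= 8262760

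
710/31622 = 355/15811 = 0.02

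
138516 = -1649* (-84)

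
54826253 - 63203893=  - 8377640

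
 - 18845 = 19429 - 38274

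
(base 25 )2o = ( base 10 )74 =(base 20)3E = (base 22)38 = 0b1001010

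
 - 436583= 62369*( - 7 )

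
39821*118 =4698878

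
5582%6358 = 5582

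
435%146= 143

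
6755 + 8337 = 15092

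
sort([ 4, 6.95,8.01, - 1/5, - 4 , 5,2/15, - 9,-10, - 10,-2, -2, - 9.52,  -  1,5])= [ - 10, -10,- 9.52, - 9, - 4, - 2, - 2,- 1,- 1/5,2/15,4,5,5,6.95 , 8.01]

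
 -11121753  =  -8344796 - 2776957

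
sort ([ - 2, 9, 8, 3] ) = [ - 2, 3,8, 9]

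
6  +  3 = 9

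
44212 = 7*6316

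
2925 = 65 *45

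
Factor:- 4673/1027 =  - 13^( - 1 ) * 79^( - 1)*4673^1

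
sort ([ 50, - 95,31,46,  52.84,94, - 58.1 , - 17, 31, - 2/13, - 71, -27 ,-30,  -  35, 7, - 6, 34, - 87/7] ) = [ - 95, - 71,- 58.1 , - 35 , - 30,  -  27,-17, - 87/7, - 6 , - 2/13, 7, 31,31, 34, 46,50,  52.84,94 ] 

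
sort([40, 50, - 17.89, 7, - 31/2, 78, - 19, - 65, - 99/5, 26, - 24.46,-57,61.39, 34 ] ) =[ - 65,  -  57, - 24.46, - 99/5, - 19, - 17.89, - 31/2,7, 26,  34,40,50, 61.39, 78 ]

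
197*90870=17901390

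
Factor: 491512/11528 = 7^1*11^( - 1) *67^1= 469/11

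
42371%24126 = 18245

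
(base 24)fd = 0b101110101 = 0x175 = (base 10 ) 373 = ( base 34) AX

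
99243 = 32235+67008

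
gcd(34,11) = 1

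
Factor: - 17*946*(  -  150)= 2^2*3^1*5^2*11^1*17^1*43^1 = 2412300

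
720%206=102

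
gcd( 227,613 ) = 1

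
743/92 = 743/92 = 8.08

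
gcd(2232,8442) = 18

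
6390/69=2130/23 = 92.61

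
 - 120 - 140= - 260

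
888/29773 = 888/29773 = 0.03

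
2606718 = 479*5442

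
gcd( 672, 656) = 16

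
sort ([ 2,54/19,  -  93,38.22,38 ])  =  [ - 93,  2,54/19,  38,  38.22]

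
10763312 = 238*45224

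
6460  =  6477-17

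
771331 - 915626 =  - 144295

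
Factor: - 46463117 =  - 149^1*199^1*1567^1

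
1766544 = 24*73606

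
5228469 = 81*64549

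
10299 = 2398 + 7901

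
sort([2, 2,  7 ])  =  [ 2, 2, 7] 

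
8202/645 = 12 + 154/215 = 12.72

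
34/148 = 17/74 = 0.23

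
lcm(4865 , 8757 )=43785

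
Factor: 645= 3^1*5^1*43^1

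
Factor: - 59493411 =-3^2*6610379^1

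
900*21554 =19398600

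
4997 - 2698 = 2299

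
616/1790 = 308/895 = 0.34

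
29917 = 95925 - 66008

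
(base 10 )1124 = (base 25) 1jo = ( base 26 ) 1H6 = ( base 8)2144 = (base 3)1112122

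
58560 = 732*80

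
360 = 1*360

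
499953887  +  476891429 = 976845316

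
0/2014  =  0 = 0.00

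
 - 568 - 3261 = - 3829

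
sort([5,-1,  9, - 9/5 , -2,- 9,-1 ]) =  [ - 9,-2, - 9/5, - 1 ,  -  1,5, 9 ]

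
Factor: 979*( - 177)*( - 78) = 13516074 =2^1 *3^2*11^1 *13^1*59^1*89^1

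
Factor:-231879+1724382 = 1492503=3^1*497501^1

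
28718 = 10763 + 17955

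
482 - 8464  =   - 7982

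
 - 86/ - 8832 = 43/4416 = 0.01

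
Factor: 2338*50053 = 117023914 = 2^1*7^1*167^1*50053^1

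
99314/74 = 49657/37=1342.08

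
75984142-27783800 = 48200342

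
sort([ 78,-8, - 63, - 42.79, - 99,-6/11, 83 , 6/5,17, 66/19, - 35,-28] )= [-99, - 63, - 42.79,-35,  -  28, - 8,  -  6/11, 6/5, 66/19,17, 78,83 ] 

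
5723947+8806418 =14530365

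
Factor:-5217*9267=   -48345939 = -3^2*37^1*47^1*3089^1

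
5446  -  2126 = 3320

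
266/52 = 133/26 = 5.12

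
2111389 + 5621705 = 7733094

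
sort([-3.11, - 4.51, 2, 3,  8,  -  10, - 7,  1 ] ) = [ - 10, - 7,-4.51, - 3.11, 1,  2, 3, 8]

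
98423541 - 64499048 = 33924493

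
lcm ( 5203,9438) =405834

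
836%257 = 65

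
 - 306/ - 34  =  9 + 0/1= 9.00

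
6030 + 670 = 6700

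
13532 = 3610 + 9922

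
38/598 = 19/299 = 0.06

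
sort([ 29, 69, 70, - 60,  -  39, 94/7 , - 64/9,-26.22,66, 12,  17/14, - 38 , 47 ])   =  [ -60, - 39,-38 , - 26.22, - 64/9 , 17/14,  12,  94/7 , 29, 47,66, 69,  70 ]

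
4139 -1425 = 2714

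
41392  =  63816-22424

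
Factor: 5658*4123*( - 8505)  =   - 2^1*3^6*5^1*7^2*19^1 * 23^1*31^1 * 41^1 = - 198404078670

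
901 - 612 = 289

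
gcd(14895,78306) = 3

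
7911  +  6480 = 14391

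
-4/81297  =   - 1 + 81293/81297 = - 0.00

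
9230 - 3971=5259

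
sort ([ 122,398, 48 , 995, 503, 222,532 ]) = [48, 122, 222,398, 503 , 532,995] 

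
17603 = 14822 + 2781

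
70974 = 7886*9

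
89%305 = 89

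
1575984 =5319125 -3743141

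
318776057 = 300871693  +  17904364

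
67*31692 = 2123364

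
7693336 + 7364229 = 15057565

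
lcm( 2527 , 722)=5054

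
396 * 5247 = 2077812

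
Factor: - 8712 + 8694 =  - 18 = - 2^1*3^2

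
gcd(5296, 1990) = 2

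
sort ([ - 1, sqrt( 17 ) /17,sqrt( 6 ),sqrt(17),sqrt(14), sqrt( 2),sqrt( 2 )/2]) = [ - 1, sqrt( 17)/17, sqrt(2 )/2,sqrt( 2 ),sqrt (6), sqrt(14), sqrt( 17) ] 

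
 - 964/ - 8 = 120  +  1/2 = 120.50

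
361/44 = 361/44=8.20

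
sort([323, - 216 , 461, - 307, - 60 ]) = [ - 307, - 216, - 60, 323, 461]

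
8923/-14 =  - 8923/14 = -  637.36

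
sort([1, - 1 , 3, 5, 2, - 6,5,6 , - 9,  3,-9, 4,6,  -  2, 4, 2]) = [-9, - 9, - 6, - 2, - 1,1, 2, 2,3, 3, 4,4, 5 , 5, 6,6] 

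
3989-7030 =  - 3041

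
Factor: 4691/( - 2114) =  - 2^(  -  1)*7^( - 1)*151^(  -  1)*4691^1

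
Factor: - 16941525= - 3^1*5^2 * 113^1 * 1999^1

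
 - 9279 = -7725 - 1554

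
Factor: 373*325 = 5^2*13^1*373^1= 121225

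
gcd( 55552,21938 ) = 14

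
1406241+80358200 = 81764441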